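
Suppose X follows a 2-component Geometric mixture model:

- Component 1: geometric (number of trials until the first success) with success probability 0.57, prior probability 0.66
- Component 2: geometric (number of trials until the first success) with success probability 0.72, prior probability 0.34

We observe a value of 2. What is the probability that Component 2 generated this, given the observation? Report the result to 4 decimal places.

By Bayes' theorem, P(k | x) = π_k f_k(x) / Σ_j π_j f_j(x).
Component likelihoods at x = 2:
  f_1 = 0.57·(1−0.57)^1 = 0.57·0.43 = 0.2451
  f_2 = 0.72·(1−0.72)^1 = 0.72·0.28 = 0.2016
Weight by the priors:
  π_1·f_1 = 0.66 × 0.2451 = 0.161766
  π_2·f_2 = 0.34 × 0.2016 = 0.068544
Sum: 0.161766 + 0.068544 = 0.23031
So the posterior for Component 2 is 0.068544 / 0.23031 ≈ 0.2976.

0.2976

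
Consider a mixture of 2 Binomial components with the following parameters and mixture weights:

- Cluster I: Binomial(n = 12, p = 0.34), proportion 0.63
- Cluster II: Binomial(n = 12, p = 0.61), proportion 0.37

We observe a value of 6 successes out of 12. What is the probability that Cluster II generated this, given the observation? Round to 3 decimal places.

The responsibility of component k is P(Z=k) f_k(x) divided by Σ_j P(Z=j) f_j(x).
Evaluate each component's likelihood at the observed value:
  f_I = C(12,6)·0.34^6·0.66^6 = 924·0.0015448·0.082654 = 0.11798
  f_II = C(12,6)·0.61^6·0.39^6 = 924·0.0515204·0.00351874 = 0.167509
Weight by the priors:
  P(Z=I)·f_I = 0.63 × 0.11798 = 0.0743275
  P(Z=II)·f_II = 0.37 × 0.167509 = 0.0619784
Normaliser: 0.0743275 + 0.0619784 = 0.136306
Responsibility of Cluster II: 0.0619784 / 0.136306 ≈ 0.455

0.455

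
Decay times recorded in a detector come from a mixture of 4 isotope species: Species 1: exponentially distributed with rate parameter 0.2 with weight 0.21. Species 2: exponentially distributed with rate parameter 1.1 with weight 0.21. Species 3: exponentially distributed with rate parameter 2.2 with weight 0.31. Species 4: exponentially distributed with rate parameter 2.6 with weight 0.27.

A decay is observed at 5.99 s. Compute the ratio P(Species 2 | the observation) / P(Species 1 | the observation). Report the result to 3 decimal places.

0.025

Posterior odds = (π_i f_i(x)) / (π_j f_j(x)); the normalising sum cancels.
Exponential densities:
  p_1 = 0.2·e^(−0.2·5.99) = 0.2·e^(−1.1980) = 0.0603594
  p_2 = 1.1·e^(−1.1·5.99) = 1.1·e^(−6.5890) = 0.00151296
  p_3 = 2.2·e^(−2.2·5.99) = 2.2·e^(−13.1780) = 4.16188e-06
  p_4 = 2.6·e^(−2.6·5.99) = 2.6·e^(−15.5740) = 4.47993e-07
Posterior odds = (π_2·p_2) / (π_1·p_1) = (0.21·0.00151296) / (0.21·0.0603594) = 0.000317721 / 0.0126755 ≈ 0.025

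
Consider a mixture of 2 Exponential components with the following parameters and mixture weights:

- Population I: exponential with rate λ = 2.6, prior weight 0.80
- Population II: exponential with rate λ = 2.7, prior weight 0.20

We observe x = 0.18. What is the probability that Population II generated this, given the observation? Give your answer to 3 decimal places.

0.203

P(component k | x) = P(Z=k)·f_k(x) / marginal(x), where marginal(x) = Σ_j P(Z=j)·f_j(x).
Exponential densities:
  f_I = 1.62826
  f_II = 1.66072
Prior × likelihood for each component:
  P(Z=I)·f_I = 0.80 × 1.62826 = 1.30261
  P(Z=II)·f_II = 0.20 × 1.66072 = 0.332144
Denominator: 1.30261 + 0.332144 = 1.63475
Responsibility of Population II: 0.332144 / 1.63475 ≈ 0.203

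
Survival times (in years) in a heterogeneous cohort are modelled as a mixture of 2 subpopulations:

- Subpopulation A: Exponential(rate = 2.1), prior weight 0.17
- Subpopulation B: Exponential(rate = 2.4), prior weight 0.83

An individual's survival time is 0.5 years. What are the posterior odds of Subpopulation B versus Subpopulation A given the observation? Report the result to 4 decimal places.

The posterior odds equal the prior odds times the likelihood ratio: (P(Z=i)/P(Z=j))·(f_i(x)/f_j(x)).
Component likelihoods at x = 0.5 years:
  L_A = 2.1·e^(−2.1·0.5) = 2.1·e^(−1.0500) = 0.734869
  L_B = 2.4·e^(−2.4·0.5) = 2.4·e^(−1.2000) = 0.722866
0.599979 / 0.124928 ≈ 4.8026

4.8026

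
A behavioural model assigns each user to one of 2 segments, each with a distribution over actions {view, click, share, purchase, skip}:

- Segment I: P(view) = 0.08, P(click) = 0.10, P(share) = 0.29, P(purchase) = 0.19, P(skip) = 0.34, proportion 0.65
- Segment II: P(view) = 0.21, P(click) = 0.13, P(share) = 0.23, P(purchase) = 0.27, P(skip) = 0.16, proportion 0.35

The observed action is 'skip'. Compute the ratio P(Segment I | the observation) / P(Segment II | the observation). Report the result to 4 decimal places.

3.9464

Only the two components matter; the odds are (P(Z=i) f_i(x)) / (P(Z=j) f_j(x)).
Categorical probabilities:
  p_I = 0.34
  p_II = 0.16
0.221 / 0.056 ≈ 3.9464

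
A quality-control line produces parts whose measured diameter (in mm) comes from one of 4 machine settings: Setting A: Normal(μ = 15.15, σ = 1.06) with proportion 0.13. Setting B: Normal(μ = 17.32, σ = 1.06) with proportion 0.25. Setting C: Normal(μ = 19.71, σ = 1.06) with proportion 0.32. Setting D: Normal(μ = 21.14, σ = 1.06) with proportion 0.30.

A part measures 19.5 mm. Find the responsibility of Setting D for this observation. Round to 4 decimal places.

0.2086

Posterior ∝ prior × likelihood, so P(k | x) ∝ w_k f_k(x); normalise over all components.
Component likelihoods at x = 19.5 mm:
  L_A = 8.29157e-05
  L_B = 0.0454103
  L_C = 0.369047
  L_D = 0.113713
Prior × likelihood for each component:
  w_A·L_A = 0.13 × 8.29157e-05 = 1.0779e-05
  w_B·L_B = 0.25 × 0.0454103 = 0.0113526
  w_C·L_C = 0.32 × 0.369047 = 0.118095
  w_D·L_D = 0.30 × 0.113713 = 0.034114
Denominator: 1.0779e-05 + 0.0113526 + 0.118095 + 0.034114 = 0.163572
P(Setting D | data) ≈ 0.2086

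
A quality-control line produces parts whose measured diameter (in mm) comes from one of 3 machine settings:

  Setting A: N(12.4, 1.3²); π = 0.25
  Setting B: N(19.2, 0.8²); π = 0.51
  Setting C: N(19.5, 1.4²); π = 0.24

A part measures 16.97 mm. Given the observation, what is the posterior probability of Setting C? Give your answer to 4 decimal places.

0.7128

The responsibility of component k is π_k f_k(x) divided by Σ_j π_j f_j(x).
Evaluate each component's likelihood at the observed value:
  f_A = (1/(1.3·√(2π)))·exp(−(16.97−12.4)²/(2·1.3²)) = 0.306879·exp(-6.17896) = 0.000636028
  f_B = (1/(0.8·√(2π)))·exp(−(16.97−19.2)²/(2·0.8²)) = 0.498678·exp(-3.88508) = 0.0102459
  f_C = (1/(1.4·√(2π)))·exp(−(16.97−19.5)²/(2·1.4²)) = 0.284959·exp(-1.63288) = 0.0556711
Prior × likelihood for each component:
  π_A·f_A = 0.25 × 0.000636028 = 0.000159007
  π_B·f_B = 0.51 × 0.0102459 = 0.00522543
  π_C·f_C = 0.24 × 0.0556711 = 0.0133611
Evidence: 0.000159007 + 0.00522543 + 0.0133611 = 0.0187455
P(Setting C | x) ≈ 0.7128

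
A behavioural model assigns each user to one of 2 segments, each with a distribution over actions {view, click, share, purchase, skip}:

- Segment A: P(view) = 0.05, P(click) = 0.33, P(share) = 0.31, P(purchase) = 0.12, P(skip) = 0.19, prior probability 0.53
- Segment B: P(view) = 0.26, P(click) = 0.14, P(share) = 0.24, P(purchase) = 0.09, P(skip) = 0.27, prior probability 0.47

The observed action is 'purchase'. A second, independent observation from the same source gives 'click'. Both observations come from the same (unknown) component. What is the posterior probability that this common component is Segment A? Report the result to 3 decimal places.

0.780

P(component k | x) = P(Z=k)·f_k(x) / marginal(x), where marginal(x) = Σ_j P(Z=j)·f_j(x).
Since both observations come from the same component, the likelihood for component k is f_k(x₁)·f_k(x₂).
  L_A = [0.12] × [0.33] = 0.0396
  L_B = [0.09] × [0.14] = 0.0126
Multiply by the mixture weights:
  P(Z=A)·L_A = 0.53 × 0.0396 = 0.020988
  P(Z=B)·L_B = 0.47 × 0.0126 = 0.005922
Evidence: 0.020988 + 0.005922 = 0.02691
P(Segment A | data) ≈ 0.780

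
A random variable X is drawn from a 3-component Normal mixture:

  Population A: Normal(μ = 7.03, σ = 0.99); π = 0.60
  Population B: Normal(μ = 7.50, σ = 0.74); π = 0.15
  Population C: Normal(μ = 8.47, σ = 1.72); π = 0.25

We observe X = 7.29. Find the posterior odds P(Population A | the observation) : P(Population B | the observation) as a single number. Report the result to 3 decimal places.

3.007

Since P(k|x) ∝ w_k f_k(x), the posterior odds are w_i f_i(x) / (w_j f_j(x)).
Component likelihoods at x = 7.29:
  L_A = 0.389312
  L_B = 0.517834
  L_C = 0.183307
Odds = (0.60/0.15) × (0.389312/0.517834) = 4 × 0.751808 ≈ 3.007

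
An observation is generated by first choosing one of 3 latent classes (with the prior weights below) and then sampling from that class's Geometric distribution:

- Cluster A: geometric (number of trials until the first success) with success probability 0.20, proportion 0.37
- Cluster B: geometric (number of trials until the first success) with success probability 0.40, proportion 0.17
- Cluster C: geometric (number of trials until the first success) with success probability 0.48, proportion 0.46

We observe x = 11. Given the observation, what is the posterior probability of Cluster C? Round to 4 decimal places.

P(component k | x) = P(Z=k)·f_k(x) / marginal(x), where marginal(x) = Σ_j P(Z=j)·f_j(x).
Geometric probabilities:
  f_A = 0.20·(1−0.20)^10 = 0.20·0.107374 = 0.0214748
  f_B = 0.40·(1−0.40)^10 = 0.40·0.00604662 = 0.00241865
  f_C = 0.48·(1−0.48)^10 = 0.48·0.00144555 = 0.000693865
Prior × likelihood for each component:
  P(Z=A)·f_A = 0.37 × 0.0214748 = 0.00794569
  P(Z=B)·f_B = 0.17 × 0.00241865 = 0.00041117
  P(Z=C)·f_C = 0.46 × 0.000693865 = 0.000319178
Sum: 0.00794569 + 0.00041117 + 0.000319178 = 0.00867604
P(Cluster C | 11) ≈ 0.0368

0.0368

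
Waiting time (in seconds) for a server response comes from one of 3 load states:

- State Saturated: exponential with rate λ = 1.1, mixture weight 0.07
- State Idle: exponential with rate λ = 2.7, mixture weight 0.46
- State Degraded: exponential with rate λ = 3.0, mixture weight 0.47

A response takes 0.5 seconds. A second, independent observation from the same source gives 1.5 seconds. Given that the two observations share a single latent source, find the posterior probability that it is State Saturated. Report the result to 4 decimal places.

0.2680

P(component k | x) = π_k·f_k(x) / marginal(x), where marginal(x) = Σ_j π_j·f_j(x).
Since both observations come from the same component, the likelihood for component k is f_k(x₁)·f_k(x₂).
  f_Saturated = [1.1·e^(−1.1·0.5) = 1.1·e^(−0.5500) = 0.634645] × [0.211255] = 0.134072
  f_Idle = [2.7·e^(−2.7·0.5) = 2.7·e^(−1.3500) = 0.699949] × [0.0470404] = 0.0329259
  f_Degraded = [3.0·e^(−3.0·0.5) = 3.0·e^(−1.5000) = 0.66939] × [0.033327] = 0.0223088
Weight by the priors:
  π_Saturated·f_Saturated = 0.07 × 0.134072 = 0.00938503
  π_Idle·f_Idle = 0.46 × 0.0329259 = 0.0151459
  π_Degraded·f_Degraded = 0.47 × 0.0223088 = 0.0104851
Sum: 0.00938503 + 0.0151459 + 0.0104851 = 0.0350161
P(State Saturated | x₁,x₂) = 0.00938503 / 0.0350161 ≈ 0.2680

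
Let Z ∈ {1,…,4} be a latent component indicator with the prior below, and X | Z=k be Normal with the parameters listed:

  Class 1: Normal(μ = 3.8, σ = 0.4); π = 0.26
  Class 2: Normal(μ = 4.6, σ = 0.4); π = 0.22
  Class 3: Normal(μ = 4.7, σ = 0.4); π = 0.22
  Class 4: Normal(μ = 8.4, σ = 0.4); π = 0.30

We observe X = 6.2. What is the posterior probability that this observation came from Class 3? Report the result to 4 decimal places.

0.7246

P(component k | x) = w_k·f_k(x) / marginal(x), where marginal(x) = Σ_j w_j·f_j(x).
Normal densities:
  L_1 = 1.51897e-08
  L_2 = 0.000334576
  L_3 = 0.000881489
  L_4 = 2.69244e-07
Weight by the priors:
  w_1·L_1 = 0.26 × 1.51897e-08 = 3.94932e-09
  w_2·L_2 = 0.22 × 0.000334576 = 7.36066e-05
  w_3·L_3 = 0.22 × 0.000881489 = 0.000193928
  w_4·L_4 = 0.30 × 2.69244e-07 = 8.07732e-08
Sum: 3.94932e-09 + 7.36066e-05 + 0.000193928 + 8.07732e-08 = 0.000267619
Responsibility of Class 3: 0.000193928 / 0.000267619 ≈ 0.7246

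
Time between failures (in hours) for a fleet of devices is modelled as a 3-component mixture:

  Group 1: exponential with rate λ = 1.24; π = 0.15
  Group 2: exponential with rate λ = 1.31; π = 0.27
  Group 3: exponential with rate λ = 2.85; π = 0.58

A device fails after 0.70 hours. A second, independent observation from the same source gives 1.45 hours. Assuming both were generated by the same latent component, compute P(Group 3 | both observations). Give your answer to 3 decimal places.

0.190

The responsibility of component k is P(Z=k) f_k(x) divided by Σ_j P(Z=j) f_j(x).
Since both observations come from the same component, the likelihood for component k is f_k(x₁)·f_k(x₂).
  p_1 = [1.24·e^(−1.24·0.70) = 1.24·e^(−0.8680) = 0.52054] × [0.205381] = 0.106909
  p_2 = [1.31·e^(−1.31·0.70) = 1.31·e^(−0.9170) = 0.523628] × [0.196033] = 0.102648
  p_3 = [2.85·e^(−2.85·0.70) = 2.85·e^(−1.9950) = 0.387639] × [0.0457218] = 0.0177235
Weight by the priors:
  P(Z=1)·p_1 = 0.15 × 0.106909 = 0.0160364
  P(Z=2)·p_2 = 0.27 × 0.102648 = 0.0277151
  P(Z=3)·p_3 = 0.58 × 0.0177235 = 0.0102796
Denominator: 0.0160364 + 0.0277151 + 0.0102796 = 0.0540311
P(Group 3 | x₁,x₂) = 0.0102796 / 0.0540311 ≈ 0.190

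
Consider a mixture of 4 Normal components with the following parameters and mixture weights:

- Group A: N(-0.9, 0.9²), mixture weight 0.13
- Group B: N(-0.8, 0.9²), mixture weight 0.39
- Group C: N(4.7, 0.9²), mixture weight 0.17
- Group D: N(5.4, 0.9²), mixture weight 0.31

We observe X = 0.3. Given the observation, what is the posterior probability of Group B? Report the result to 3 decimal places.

P(component k | x) = π_k·f_k(x) / marginal(x), where marginal(x) = Σ_j π_j·f_j(x).
Component likelihoods at x = 0.3:
  f_A = (1/(0.9·√(2π)))·exp(−(0.3−-0.9)²/(2·0.9²)) = 0.443269·exp(-0.88889) = 0.182233
  f_B = (1/(0.9·√(2π)))·exp(−(0.3−-0.8)²/(2·0.9²)) = 0.443269·exp(-0.74691) = 0.210033
  f_C = (1/(0.9·√(2π)))·exp(−(0.3−4.7)²/(2·0.9²)) = 0.443269·exp(-11.95062) = 2.86141e-06
  f_D = (1/(0.9·√(2π)))·exp(−(0.3−5.4)²/(2·0.9²)) = 0.443269·exp(-16.05556) = 4.71877e-08
Prior × likelihood for each component:
  π_A·f_A = 0.13 × 0.182233 = 0.0236903
  π_B·f_B = 0.39 × 0.210033 = 0.0819128
  π_C·f_C = 0.17 × 2.86141e-06 = 4.8644e-07
  π_D·f_D = 0.31 × 4.71877e-08 = 1.46282e-08
Denominator: 0.0236903 + 0.0819128 + 4.8644e-07 + 1.46282e-08 = 0.105604
P(Group B | the observation) ≈ 0.776

0.776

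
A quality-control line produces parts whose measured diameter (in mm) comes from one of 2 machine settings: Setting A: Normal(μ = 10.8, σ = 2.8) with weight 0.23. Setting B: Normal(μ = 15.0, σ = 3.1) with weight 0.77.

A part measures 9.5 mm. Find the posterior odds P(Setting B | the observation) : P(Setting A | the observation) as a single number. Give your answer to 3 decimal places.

Only the two components matter; the odds are (π_i f_i(x)) / (π_j f_j(x)).
Evaluate each component's likelihood at the observed value:
  f_A = (1/(2.8·√(2π)))·exp(−(9.5−10.8)²/(2·2.8²)) = 0.142479·exp(-0.10778) = 0.127921
  f_B = (1/(3.1·√(2π)))·exp(−(9.5−15.0)²/(2·3.1²)) = 0.128691·exp(-1.57388) = 0.0266698
Odds = (0.77/0.23) × (0.0266698/0.127921) = 3.34783 × 0.208486 ≈ 0.698

0.698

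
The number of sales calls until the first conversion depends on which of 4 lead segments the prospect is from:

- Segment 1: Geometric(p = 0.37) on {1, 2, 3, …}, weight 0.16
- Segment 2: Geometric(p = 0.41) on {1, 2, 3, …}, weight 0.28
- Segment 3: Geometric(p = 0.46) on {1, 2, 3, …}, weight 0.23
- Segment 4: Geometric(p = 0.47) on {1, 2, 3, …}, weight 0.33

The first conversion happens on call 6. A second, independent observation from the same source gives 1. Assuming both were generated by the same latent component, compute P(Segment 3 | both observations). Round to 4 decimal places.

0.2065

The responsibility of component k is P(Z=k) f_k(x) divided by Σ_j P(Z=j) f_j(x).
Since both observations come from the same component, the likelihood for component k is f_k(x₁)·f_k(x₂).
  p_1 = [0.0367202] × [0.37] = 0.0135865
  p_2 = [0.0293119] × [0.41] = 0.0120179
  p_3 = [0.0211216] × [0.46] = 0.00971593
  p_4 = [0.0196552] × [0.47] = 0.00923794
Unnormalised posteriors:
  P(Z=1)·p_1 = 0.16 × 0.0135865 = 0.00217383
  P(Z=2)·p_2 = 0.28 × 0.0120179 = 0.00336501
  P(Z=3)·p_3 = 0.23 × 0.00971593 = 0.00223466
  P(Z=4)·p_4 = 0.33 × 0.00923794 = 0.00304852
Normaliser: 0.00217383 + 0.00336501 + 0.00223466 + 0.00304852 = 0.010822
Responsibility of Segment 3: 0.00223466 / 0.010822 ≈ 0.2065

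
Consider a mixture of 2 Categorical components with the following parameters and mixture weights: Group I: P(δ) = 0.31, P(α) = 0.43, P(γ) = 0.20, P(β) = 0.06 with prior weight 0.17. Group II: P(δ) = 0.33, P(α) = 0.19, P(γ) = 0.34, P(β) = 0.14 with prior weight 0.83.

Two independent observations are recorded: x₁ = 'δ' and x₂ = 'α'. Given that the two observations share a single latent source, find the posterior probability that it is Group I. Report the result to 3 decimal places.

Apply Bayes' rule: the posterior for each component is proportional to its prior times its likelihood at x.
Since both observations come from the same component, the likelihood for component k is f_k(x₁)·f_k(x₂).
  L_I = [0.31] × [0.43] = 0.1333
  L_II = [0.33] × [0.19] = 0.0627
Unnormalised posteriors:
  π_I·L_I = 0.17 × 0.1333 = 0.022661
  π_II·L_II = 0.83 × 0.0627 = 0.052041
Denominator: 0.022661 + 0.052041 = 0.074702
P(Group I | x₁,x₂) ≈ 0.303

0.303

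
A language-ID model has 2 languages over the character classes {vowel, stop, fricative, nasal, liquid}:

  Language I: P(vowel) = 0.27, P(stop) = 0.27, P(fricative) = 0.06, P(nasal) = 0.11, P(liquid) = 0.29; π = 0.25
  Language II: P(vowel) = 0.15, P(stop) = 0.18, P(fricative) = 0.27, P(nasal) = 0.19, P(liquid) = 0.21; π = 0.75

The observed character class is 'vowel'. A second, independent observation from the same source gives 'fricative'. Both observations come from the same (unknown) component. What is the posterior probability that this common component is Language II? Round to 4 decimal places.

0.8824

By Bayes' theorem, P(k | x) = π_k f_k(x) / Σ_j π_j f_j(x).
Since both observations come from the same component, the likelihood for component k is f_k(x₁)·f_k(x₂).
  L_I = [P(vowel | comp) = 0.27] × [0.06] = 0.0162
  L_II = [P(vowel | comp) = 0.15] × [0.27] = 0.0405
Unnormalised posteriors:
  π_I·L_I = 0.25 × 0.0162 = 0.00405
  π_II·L_II = 0.75 × 0.0405 = 0.030375
Normaliser: 0.00405 + 0.030375 = 0.034425
Responsibility of Language II: 0.030375 / 0.034425 ≈ 0.8824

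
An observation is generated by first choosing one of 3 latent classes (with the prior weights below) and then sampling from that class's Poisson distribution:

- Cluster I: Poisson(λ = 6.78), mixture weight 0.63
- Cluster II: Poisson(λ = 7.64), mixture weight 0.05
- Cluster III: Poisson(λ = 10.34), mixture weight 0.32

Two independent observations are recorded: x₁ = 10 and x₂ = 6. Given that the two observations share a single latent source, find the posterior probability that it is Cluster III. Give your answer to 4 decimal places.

P(component k | x) = π_k·f_k(x) / marginal(x), where marginal(x) = Σ_j π_j·f_j(x).
Since both observations come from the same component, the likelihood for component k is f_k(x₁)·f_k(x₂).
  L_I = [0.0642713] × [0.153295] = 0.0098525
  L_II = [0.0897761] × [0.132806] = 0.0119228
  L_III = [0.124405] × [0.0548512] = 0.00682375
Prior × likelihood for each component:
  π_I·L_I = 0.63 × 0.0098525 = 0.00620707
  π_II·L_II = 0.05 × 0.0119228 = 0.00059614
  π_III·L_III = 0.32 × 0.00682375 = 0.0021836
Normaliser: 0.00620707 + 0.00059614 + 0.0021836 = 0.00898682
P(Cluster III | x₁, x₂) ≈ 0.2430

0.2430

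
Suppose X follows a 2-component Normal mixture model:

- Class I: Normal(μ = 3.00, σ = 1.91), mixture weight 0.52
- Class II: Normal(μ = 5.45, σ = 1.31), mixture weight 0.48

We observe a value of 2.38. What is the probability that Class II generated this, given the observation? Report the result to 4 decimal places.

Posterior ∝ prior × likelihood, so P(k | x) ∝ π_k f_k(x); normalise over all components.
Normal densities:
  L_I = 0.198151
  L_II = 0.0195459
Unnormalised posteriors:
  π_I·L_I = 0.52 × 0.198151 = 0.103038
  π_II·L_II = 0.48 × 0.0195459 = 0.00938204
Normaliser: 0.103038 + 0.00938204 = 0.11242
P(Class II | the observation) = 0.00938204 / 0.11242 ≈ 0.0835

0.0835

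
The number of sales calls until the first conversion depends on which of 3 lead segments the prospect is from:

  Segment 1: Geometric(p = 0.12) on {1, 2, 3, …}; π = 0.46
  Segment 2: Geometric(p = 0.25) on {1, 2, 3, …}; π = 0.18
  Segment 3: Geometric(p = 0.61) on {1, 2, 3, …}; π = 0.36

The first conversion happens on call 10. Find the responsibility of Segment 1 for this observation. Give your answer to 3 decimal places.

Apply Bayes' rule: the posterior for each component is proportional to its prior times its likelihood at x.
Component likelihoods at x = 10:
  p_1 = 0.12·(1−0.12)^9 = 0.12·0.316478 = 0.0379774
  p_2 = 0.25·(1−0.25)^9 = 0.25·0.0750847 = 0.0187712
  p_3 = 0.61·(1−0.61)^9 = 0.61·0.000208728 = 0.000127324
Unnormalised posteriors:
  w_1·p_1 = 0.46 × 0.0379774 = 0.0174696
  w_2·p_2 = 0.18 × 0.0187712 = 0.00337881
  w_3·p_3 = 0.36 × 0.000127324 = 4.58367e-05
Normaliser: 0.0174696 + 0.00337881 + 4.58367e-05 = 0.0208943
P(Segment 1 | data) ≈ 0.836

0.836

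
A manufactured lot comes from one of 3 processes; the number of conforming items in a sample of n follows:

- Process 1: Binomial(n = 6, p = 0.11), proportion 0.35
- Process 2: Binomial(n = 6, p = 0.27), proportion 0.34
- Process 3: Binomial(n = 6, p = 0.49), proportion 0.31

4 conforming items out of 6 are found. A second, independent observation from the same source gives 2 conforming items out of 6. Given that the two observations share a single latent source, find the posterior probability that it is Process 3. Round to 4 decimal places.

0.7886

Apply Bayes' rule: the posterior for each component is proportional to its prior times its likelihood at x.
Since both observations come from the same component, the likelihood for component k is f_k(x₁)·f_k(x₂).
  L_1 = [0.00173957] × [0.113877] = 0.000198097
  L_2 = [0.0424807] × [0.310535] = 0.0131917
  L_3 = [0.224914] × [0.243649] = 0.0547999
Weight by the priors:
  w_1·L_1 = 0.35 × 0.000198097 = 6.93341e-05
  w_2·L_2 = 0.34 × 0.0131917 = 0.00448519
  w_3·L_3 = 0.31 × 0.0547999 = 0.016988
Evidence: 6.93341e-05 + 0.00448519 + 0.016988 = 0.0215425
Responsibility of Process 3: 0.016988 / 0.0215425 ≈ 0.7886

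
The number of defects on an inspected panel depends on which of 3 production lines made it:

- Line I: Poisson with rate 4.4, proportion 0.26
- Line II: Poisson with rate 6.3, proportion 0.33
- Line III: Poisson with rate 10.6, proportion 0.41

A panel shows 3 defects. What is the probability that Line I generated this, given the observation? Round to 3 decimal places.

0.624

Apply Bayes' rule: the posterior for each component is proportional to its prior times its likelihood at x.
Evaluate each component's likelihood at the observed value:
  L_I = 0.174305
  L_II = 0.0765271
  L_III = 0.00494589
Multiply by the mixture weights:
  π_I·L_I = 0.26 × 0.174305 = 0.0453194
  π_II·L_II = 0.33 × 0.0765271 = 0.0252539
  π_III·L_III = 0.41 × 0.00494589 = 0.00202782
Denominator: 0.0453194 + 0.0252539 + 0.00202782 = 0.0726012
Responsibility of Line I: 0.0453194 / 0.0726012 ≈ 0.624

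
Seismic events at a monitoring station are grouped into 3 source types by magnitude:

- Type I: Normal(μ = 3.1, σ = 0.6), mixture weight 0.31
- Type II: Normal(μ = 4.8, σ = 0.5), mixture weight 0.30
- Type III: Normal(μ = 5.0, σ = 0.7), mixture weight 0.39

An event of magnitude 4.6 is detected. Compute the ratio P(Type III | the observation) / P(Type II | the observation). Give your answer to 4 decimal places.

0.8544

Posterior odds = (P(Z=i) f_i(x)) / (P(Z=j) f_j(x)); the normalising sum cancels.
Component likelihoods at x = 4.6:
  f_I = 0.0292138
  f_II = 0.73654
  f_III = 0.484068
Posterior odds = (P(Z=III)·f_III) / (P(Z=II)·f_II) = (0.39·0.484068) / (0.30·0.73654) = 0.188787 / 0.220962 ≈ 0.8544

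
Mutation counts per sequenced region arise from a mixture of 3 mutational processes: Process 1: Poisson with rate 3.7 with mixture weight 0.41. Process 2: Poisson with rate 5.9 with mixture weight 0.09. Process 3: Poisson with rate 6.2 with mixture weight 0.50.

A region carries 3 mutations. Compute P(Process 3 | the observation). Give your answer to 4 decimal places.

0.3001

Posterior ∝ prior × likelihood, so P(k | x) ∝ π_k f_k(x); normalise over all components.
Poisson probabilities:
  p_1 = e^(−3.7)·3.7^3/3! = 0.20872
  p_2 = e^(−5.9)·5.9^3/3! = 0.0937707
  p_3 = e^(−6.2)·6.2^3/3! = 0.0806117
Prior × likelihood for each component:
  π_1·p_1 = 0.41 × 0.20872 = 0.0855753
  π_2·p_2 = 0.09 × 0.0937707 = 0.00843937
  π_3·p_3 = 0.50 × 0.0806117 = 0.0403058
Marginal: 0.0855753 + 0.00843937 + 0.0403058 = 0.13432
Responsibility of Process 3: 0.0403058 / 0.13432 ≈ 0.3001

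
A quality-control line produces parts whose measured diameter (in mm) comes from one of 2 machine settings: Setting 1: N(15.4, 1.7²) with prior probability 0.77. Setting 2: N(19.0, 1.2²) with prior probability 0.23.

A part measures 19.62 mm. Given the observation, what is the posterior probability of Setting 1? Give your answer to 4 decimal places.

0.1103

P(component k | x) = w_k·f_k(x) / marginal(x), where marginal(x) = Σ_j w_j·f_j(x).
Evaluate each component's likelihood at the observed value:
  p_1 = (1/(1.7·√(2π)))·exp(−(19.62−15.4)²/(2·1.7²)) = 0.234672·exp(-3.08104) = 0.0107742
  p_2 = (1/(1.2·√(2π)))·exp(−(19.62−19.0)²/(2·1.2²)) = 0.332452·exp(-0.13347) = 0.290913
Weight by the priors:
  w_1·p_1 = 0.77 × 0.0107742 = 0.0082961
  w_2·p_2 = 0.23 × 0.290913 = 0.0669099
Denominator: 0.0082961 + 0.0669099 = 0.075206
P(Setting 1 | the observation) ≈ 0.1103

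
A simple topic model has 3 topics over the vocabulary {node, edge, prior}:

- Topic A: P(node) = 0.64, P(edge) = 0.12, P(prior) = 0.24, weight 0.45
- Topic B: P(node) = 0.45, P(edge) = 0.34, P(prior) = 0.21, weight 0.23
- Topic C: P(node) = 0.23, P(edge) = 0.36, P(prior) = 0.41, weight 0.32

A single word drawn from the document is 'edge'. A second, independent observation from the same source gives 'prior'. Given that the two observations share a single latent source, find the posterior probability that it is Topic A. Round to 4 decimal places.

Posterior ∝ prior × likelihood, so P(k | x) ∝ P(Z=k) f_k(x); normalise over all components.
Since both observations come from the same component, the likelihood for component k is f_k(x₁)·f_k(x₂).
  p_A = [0.12] × [0.24] = 0.0288
  p_B = [0.34] × [0.21] = 0.0714
  p_C = [0.36] × [0.41] = 0.1476
Weight by the priors:
  P(Z=A)·p_A = 0.45 × 0.0288 = 0.01296
  P(Z=B)·p_B = 0.23 × 0.0714 = 0.016422
  P(Z=C)·p_C = 0.32 × 0.1476 = 0.047232
Evidence: 0.01296 + 0.016422 + 0.047232 = 0.076614
P(Topic A | data) ≈ 0.1692

0.1692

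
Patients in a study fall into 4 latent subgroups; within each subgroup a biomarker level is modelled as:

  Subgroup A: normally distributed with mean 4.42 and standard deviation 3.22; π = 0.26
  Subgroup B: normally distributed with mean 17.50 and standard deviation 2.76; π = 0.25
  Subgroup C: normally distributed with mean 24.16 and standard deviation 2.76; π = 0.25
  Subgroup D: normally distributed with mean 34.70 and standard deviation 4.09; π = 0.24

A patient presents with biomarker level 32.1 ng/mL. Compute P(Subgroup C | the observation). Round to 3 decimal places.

0.029

P(component k | x) = π_k·f_k(x) / marginal(x), where marginal(x) = Σ_j π_j·f_j(x).
Evaluate each component's likelihood at the observed value:
  p_A = (1/(3.22·√(2π)))·exp(−(32.1−4.42)²/(2·3.22²)) = 0.123895·exp(-36.94796) = 1.11368e-17
  p_B = (1/(2.76·√(2π)))·exp(−(32.1−17.50)²/(2·2.76²)) = 0.144544·exp(-13.99128) = 1.21245e-07
  p_C = (1/(2.76·√(2π)))·exp(−(32.1−24.16)²/(2·2.76²)) = 0.144544·exp(-4.13802) = 0.00230611
  p_D = (1/(4.09·√(2π)))·exp(−(32.1−34.70)²/(2·4.09²)) = 0.097541·exp(-0.20206) = 0.0796958
Unnormalised posteriors:
  π_A·p_A = 0.26 × 1.11368e-17 = 2.89557e-18
  π_B·p_B = 0.25 × 1.21245e-07 = 3.03112e-08
  π_C·p_C = 0.25 × 0.00230611 = 0.000576528
  π_D·p_D = 0.24 × 0.0796958 = 0.019127
Denominator: 2.89557e-18 + 3.03112e-08 + 0.000576528 + 0.019127 = 0.0197035
So the posterior for Subgroup C is 0.000576528 / 0.0197035 ≈ 0.029.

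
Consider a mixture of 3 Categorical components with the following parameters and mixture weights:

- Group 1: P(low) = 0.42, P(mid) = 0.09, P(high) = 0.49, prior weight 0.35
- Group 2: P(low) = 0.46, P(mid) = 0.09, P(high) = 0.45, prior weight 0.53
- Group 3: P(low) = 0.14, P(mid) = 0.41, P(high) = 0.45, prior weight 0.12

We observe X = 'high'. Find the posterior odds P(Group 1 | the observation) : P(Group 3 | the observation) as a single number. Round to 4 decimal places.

The posterior odds equal the prior odds times the likelihood ratio: (w_i/w_j)·(f_i(x)/f_j(x)).
Component likelihoods at x = 'high':
  L_1 = 0.49
  L_2 = 0.45
  L_3 = 0.45
Odds = (0.35/0.12) × (0.49/0.45) = 2.91667 × 1.08889 ≈ 3.1759

3.1759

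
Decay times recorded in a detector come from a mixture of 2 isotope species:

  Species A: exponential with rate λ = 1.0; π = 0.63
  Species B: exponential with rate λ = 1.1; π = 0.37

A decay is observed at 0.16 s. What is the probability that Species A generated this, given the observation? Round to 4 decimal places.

0.6113

P(component k | x) = π_k·f_k(x) / marginal(x), where marginal(x) = Σ_j π_j·f_j(x).
Exponential densities:
  L_A = 1.0·e^(−1.0·0.16) = 1.0·e^(−0.1600) = 0.852144
  L_B = 1.1·e^(−1.1·0.16) = 1.1·e^(−0.1760) = 0.92248
Prior × likelihood for each component:
  π_A·L_A = 0.63 × 0.852144 = 0.536851
  π_B·L_B = 0.37 × 0.92248 = 0.341318
Normaliser: 0.536851 + 0.341318 = 0.878168
So the posterior for Species A is 0.536851 / 0.878168 ≈ 0.6113.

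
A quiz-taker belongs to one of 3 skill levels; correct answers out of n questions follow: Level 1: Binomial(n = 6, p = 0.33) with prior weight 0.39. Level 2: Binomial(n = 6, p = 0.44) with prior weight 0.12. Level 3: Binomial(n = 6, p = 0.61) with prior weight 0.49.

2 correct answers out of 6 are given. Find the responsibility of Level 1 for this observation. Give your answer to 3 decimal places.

0.568

P(component k | x) = w_k·f_k(x) / marginal(x), where marginal(x) = Σ_j w_j·f_j(x).
Binomial probabilities:
  p_1 = 0.329169
  p_2 = 0.285594
  p_3 = 0.129125
Unnormalised posteriors:
  w_1·p_1 = 0.39 × 0.329169 = 0.128376
  w_2·p_2 = 0.12 × 0.285594 = 0.0342713
  w_3·p_3 = 0.49 × 0.129125 = 0.0632711
Evidence: 0.128376 + 0.0342713 + 0.0632711 = 0.225918
Responsibility of Level 1: 0.128376 / 0.225918 ≈ 0.568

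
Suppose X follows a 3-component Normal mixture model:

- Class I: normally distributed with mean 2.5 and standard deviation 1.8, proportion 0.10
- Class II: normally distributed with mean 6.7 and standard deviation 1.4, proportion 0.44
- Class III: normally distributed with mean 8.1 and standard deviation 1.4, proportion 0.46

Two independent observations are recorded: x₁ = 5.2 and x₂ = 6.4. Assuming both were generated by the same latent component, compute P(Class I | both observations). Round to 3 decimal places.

By Bayes' theorem, P(k | x) = π_k f_k(x) / Σ_j π_j f_j(x).
Since both observations come from the same component, the likelihood for component k is f_k(x₁)·f_k(x₂).
  L_I = [0.0719542] × [0.0211959] = 0.00152513
  L_II = [0.160511] × [0.278491] = 0.044701
  L_III = [0.033346] × [0.136333] = 0.00454615
Prior × likelihood for each component:
  π_I·L_I = 0.10 × 0.00152513 = 0.000152513
  π_II·L_II = 0.44 × 0.044701 = 0.0196684
  π_III·L_III = 0.46 × 0.00454615 = 0.00209123
Marginal: 0.000152513 + 0.0196684 + 0.00209123 = 0.0219122
Responsibility of Class I: 0.000152513 / 0.0219122 ≈ 0.007

0.007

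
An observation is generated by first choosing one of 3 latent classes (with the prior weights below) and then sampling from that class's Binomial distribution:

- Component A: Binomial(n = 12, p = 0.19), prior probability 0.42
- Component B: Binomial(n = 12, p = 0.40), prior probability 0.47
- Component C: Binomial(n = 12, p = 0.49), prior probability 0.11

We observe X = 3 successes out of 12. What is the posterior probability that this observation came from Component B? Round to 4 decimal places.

Apply Bayes' rule: the posterior for each component is proportional to its prior times its likelihood at x.
Evaluate each component's likelihood at the observed value:
  f_A = 0.22649
  f_B = 0.141894
  f_C = 0.0604147
Unnormalised posteriors:
  P(Z=A)·f_A = 0.42 × 0.22649 = 0.0951257
  P(Z=B)·f_B = 0.47 × 0.141894 = 0.0666902
  P(Z=C)·f_C = 0.11 × 0.0604147 = 0.00664562
Evidence: 0.0951257 + 0.0666902 + 0.00664562 = 0.168461
So the posterior for Component B is 0.0666902 / 0.168461 ≈ 0.3959.

0.3959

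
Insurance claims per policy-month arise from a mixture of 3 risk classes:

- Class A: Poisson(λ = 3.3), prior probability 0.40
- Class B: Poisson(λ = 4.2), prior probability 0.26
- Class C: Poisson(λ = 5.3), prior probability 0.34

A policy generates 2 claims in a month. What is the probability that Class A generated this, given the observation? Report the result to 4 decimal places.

Posterior ∝ prior × likelihood, so P(k | x) ∝ π_k f_k(x); normalise over all components.
Evaluate each component's likelihood at the observed value:
  f_A = e^(−3.3)·3.3^2/2! = 0.200829
  f_B = e^(−4.2)·4.2^2/2! = 0.132261
  f_C = e^(−5.3)·5.3^2/2! = 0.0701069
Weight by the priors:
  π_A·f_A = 0.40 × 0.200829 = 0.0803315
  π_B·f_B = 0.26 × 0.132261 = 0.0343879
  π_C·f_C = 0.34 × 0.0701069 = 0.0238364
Denominator: 0.0803315 + 0.0343879 + 0.0238364 = 0.138556
P(Class A | 2 claims) ≈ 0.5798

0.5798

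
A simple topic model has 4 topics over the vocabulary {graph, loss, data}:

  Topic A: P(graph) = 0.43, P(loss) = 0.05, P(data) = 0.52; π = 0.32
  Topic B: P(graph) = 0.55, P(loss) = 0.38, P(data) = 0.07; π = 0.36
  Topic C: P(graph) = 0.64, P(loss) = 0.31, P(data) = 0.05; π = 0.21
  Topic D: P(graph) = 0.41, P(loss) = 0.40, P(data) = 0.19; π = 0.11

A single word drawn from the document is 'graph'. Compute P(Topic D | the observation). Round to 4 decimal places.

Posterior ∝ prior × likelihood, so P(k | x) ∝ π_k f_k(x); normalise over all components.
Categorical probabilities:
  p_A = P(graph | comp) = 0.43
  p_B = P(graph | comp) = 0.55
  p_C = P(graph | comp) = 0.64
  p_D = P(graph | comp) = 0.41
Prior × likelihood for each component:
  π_A·p_A = 0.32 × 0.43 = 0.1376
  π_B·p_B = 0.36 × 0.55 = 0.198
  π_C·p_C = 0.21 × 0.64 = 0.1344
  π_D·p_D = 0.11 × 0.41 = 0.0451
Marginal: 0.1376 + 0.198 + 0.1344 + 0.0451 = 0.5151
So the posterior for Topic D is 0.0451 / 0.5151 ≈ 0.0876.

0.0876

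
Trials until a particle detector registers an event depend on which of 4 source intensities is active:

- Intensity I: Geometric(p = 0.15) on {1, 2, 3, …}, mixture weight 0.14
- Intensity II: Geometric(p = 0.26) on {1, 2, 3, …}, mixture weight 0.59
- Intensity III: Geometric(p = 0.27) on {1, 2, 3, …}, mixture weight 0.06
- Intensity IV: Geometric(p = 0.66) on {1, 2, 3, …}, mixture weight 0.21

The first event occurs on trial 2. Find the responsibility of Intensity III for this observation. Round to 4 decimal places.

P(component k | x) = π_k·f_k(x) / marginal(x), where marginal(x) = Σ_j π_j·f_j(x).
Evaluate each component's likelihood at the observed value:
  p_I = 0.1275
  p_II = 0.1924
  p_III = 0.1971
  p_IV = 0.2244
Prior × likelihood for each component:
  π_I·p_I = 0.14 × 0.1275 = 0.01785
  π_II·p_II = 0.59 × 0.1924 = 0.113516
  π_III·p_III = 0.06 × 0.1971 = 0.011826
  π_IV·p_IV = 0.21 × 0.2244 = 0.047124
Sum: 0.01785 + 0.113516 + 0.011826 + 0.047124 = 0.190316
P(Intensity III | data) ≈ 0.0621

0.0621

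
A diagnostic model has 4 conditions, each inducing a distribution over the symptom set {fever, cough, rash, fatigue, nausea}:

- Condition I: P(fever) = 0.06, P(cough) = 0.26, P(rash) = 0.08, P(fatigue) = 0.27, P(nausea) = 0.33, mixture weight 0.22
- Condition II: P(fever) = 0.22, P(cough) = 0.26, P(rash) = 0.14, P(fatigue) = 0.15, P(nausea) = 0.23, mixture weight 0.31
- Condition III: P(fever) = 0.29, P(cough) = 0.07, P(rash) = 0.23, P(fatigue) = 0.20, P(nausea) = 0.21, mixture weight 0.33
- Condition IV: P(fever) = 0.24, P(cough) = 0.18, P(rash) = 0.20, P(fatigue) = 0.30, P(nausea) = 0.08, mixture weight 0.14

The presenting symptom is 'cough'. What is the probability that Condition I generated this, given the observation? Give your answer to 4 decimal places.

0.3074

The responsibility of component k is π_k f_k(x) divided by Σ_j π_j f_j(x).
Categorical probabilities:
  L_I = 0.26
  L_II = 0.26
  L_III = 0.07
  L_IV = 0.18
Multiply by the mixture weights:
  π_I·L_I = 0.22 × 0.26 = 0.0572
  π_II·L_II = 0.31 × 0.26 = 0.0806
  π_III·L_III = 0.33 × 0.07 = 0.0231
  π_IV·L_IV = 0.14 × 0.18 = 0.0252
Normaliser: 0.0572 + 0.0806 + 0.0231 + 0.0252 = 0.1861
So the posterior for Condition I is 0.0572 / 0.1861 ≈ 0.3074.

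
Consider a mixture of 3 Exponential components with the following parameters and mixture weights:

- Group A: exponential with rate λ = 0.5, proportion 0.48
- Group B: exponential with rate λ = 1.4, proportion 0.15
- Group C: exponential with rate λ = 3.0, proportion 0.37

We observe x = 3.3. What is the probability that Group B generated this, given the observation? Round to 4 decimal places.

0.0429

Posterior ∝ prior × likelihood, so P(k | x) ∝ P(Z=k) f_k(x); normalise over all components.
Component likelihoods at x = 3.3:
  L_A = 0.096025
  L_B = 0.0137939
  L_C = 0.000150524
Unnormalised posteriors:
  P(Z=A)·L_A = 0.48 × 0.096025 = 0.046092
  P(Z=B)·L_B = 0.15 × 0.0137939 = 0.00206909
  P(Z=C)·L_C = 0.37 × 0.000150524 = 5.56939e-05
Denominator: 0.046092 + 0.00206909 + 5.56939e-05 = 0.0482168
P(Group B | x) ≈ 0.0429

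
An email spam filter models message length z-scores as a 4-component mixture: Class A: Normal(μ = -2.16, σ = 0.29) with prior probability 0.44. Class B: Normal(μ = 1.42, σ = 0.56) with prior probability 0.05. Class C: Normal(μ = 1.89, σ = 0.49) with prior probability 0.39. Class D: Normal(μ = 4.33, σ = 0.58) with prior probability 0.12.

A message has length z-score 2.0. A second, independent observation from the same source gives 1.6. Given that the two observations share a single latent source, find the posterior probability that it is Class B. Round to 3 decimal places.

Posterior ∝ prior × likelihood, so P(k | x) ∝ π_k f_k(x); normalise over all components.
Since both observations come from the same component, the likelihood for component k is f_k(x₁)·f_k(x₂).
  p_A = [(1/(0.29·√(2π)))·exp(−(2.0−-2.16)²/(2·0.29²)) = 1.375663·exp(-102.88704) = 2.85259e-45] × [4.31573e-37] = 1.2311e-81
  p_B = [(1/(0.56·√(2π)))·exp(−(2.0−1.42)²/(2·0.56²)) = 0.712397·exp(-0.53635) = 0.416665] × [0.67653] = 0.281887
  p_C = [(1/(0.49·√(2π)))·exp(−(2.0−1.89)²/(2·0.49²)) = 0.814168·exp(-0.02520) = 0.793909] × [0.683366] = 0.542531
  p_D = [(1/(0.58·√(2π)))·exp(−(2.0−4.33)²/(2·0.58²)) = 0.687832·exp(-8.06911) = 0.000215333] × [1.06319e-05] = 2.2894e-09
Prior × likelihood for each component:
  π_A·p_A = 0.44 × 1.2311e-81 = 5.41683e-82
  π_B·p_B = 0.05 × 0.281887 = 0.0140943
  π_C·p_C = 0.39 × 0.542531 = 0.211587
  π_D·p_D = 0.12 × 2.2894e-09 = 2.74728e-10
Denominator: 5.41683e-82 + 0.0140943 + 0.211587 + 2.74728e-10 = 0.225681
P(Class B | x₁,x₂) ≈ 0.062

0.062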